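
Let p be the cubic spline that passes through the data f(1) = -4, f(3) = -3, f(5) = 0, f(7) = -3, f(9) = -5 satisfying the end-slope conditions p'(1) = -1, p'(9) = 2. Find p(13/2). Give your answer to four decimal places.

With M_i denoting the second derivative at x_i, h_i = 2, 2, 2, 2, and Δ_i = (y_(i+1) − y_i)/h_i = 1/2, 3/2, -3/2, -1:
  2·M_0 + 8·M_1 + 2·M_2 = 6(Δ_1 - Δ_0) = 6
  2·M_1 + 8·M_2 + 2·M_3 = 6(Δ_2 - Δ_1) = -18
  2·M_2 + 8·M_3 + 2·M_4 = 6(Δ_3 - Δ_2) = 3
Clamped end conditions give two more equations: 2h_0·M_0 + h_0·M_1 = 6(Δ_0 - p'(1)) = 9 and h_3·M_3 + 2h_3·M_4 = 6(p'(9) - Δ_3) = 18.
Solving the tridiagonal system: M_0 = 201/112, M_1 = 51/56, M_2 = -39/16, M_3 = -9/56, M_4 = 513/112.
On [5, 7], p(x) = 0 + 5/28·(x - 5) - 39/32·(x - 5)² + 85/448·(x - 5)³.
With (x - 5) = 3/2: p(13/2) = -939/512.

-1.8340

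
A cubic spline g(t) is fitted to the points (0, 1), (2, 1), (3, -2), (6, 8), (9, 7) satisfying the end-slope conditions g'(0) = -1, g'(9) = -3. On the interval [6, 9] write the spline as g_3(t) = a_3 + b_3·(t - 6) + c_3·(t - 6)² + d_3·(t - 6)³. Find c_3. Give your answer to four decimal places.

Put m_i = g'' at the i-th knot. Here h = (2, 1, 3, 3) and Δ = (0, -3, 10/3, -1/3), so the interior equations h_(i-1)·m_(i-1) + 2(h_(i-1)+h_i)·m_i + h_i·m_(i+1) = 6(Δ_i − Δ_(i-1)) read
  2·m_0 + 6·m_1 + 1·m_2 = 6(Δ_1 - Δ_0) = -18
  1·m_1 + 8·m_2 + 3·m_3 = 6(Δ_2 - Δ_1) = 38
  3·m_2 + 12·m_3 + 3·m_4 = 6(Δ_3 - Δ_2) = -22
Clamped end conditions give two more equations: 2h_0·m_0 + h_0·m_1 = 6(Δ_0 - g'(0)) = 6 and h_3·m_3 + 2h_3·m_4 = 6(g'(9) - Δ_3) = -16.
Hence m_0 = 691/162, m_1 = -448/81, m_2 = 539/81, m_3 = -262/81, m_4 = -85/81.
On [6, 9], with g_3(t) = a_3 + b_3·(t - 6) + c_3·(t - 6)² + d_3·(t - 6)³: c_3 = m_3/2 = -131/81, d_3 = (m_4 - m_3)/(6h_3) = 59/486, b_3 = Δ_3 - h_3(2m_3 + m_4)/6 = 185/54.

-1.6173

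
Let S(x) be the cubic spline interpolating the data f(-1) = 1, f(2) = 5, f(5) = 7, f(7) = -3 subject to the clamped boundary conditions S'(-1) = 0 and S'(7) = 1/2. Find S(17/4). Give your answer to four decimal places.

Put m_i = S'' at the i-th knot. Here h = (3, 3, 2) and Δ = (4/3, 2/3, -5), so the interior equations h_(i-1)·m_(i-1) + 2(h_(i-1)+h_i)·m_i + h_i·m_(i+1) = 6(Δ_i − Δ_(i-1)) read
  3·m_0 + 12·m_1 + 3·m_2 = 6(Δ_1 - Δ_0) = -4
  3·m_1 + 10·m_2 + 2·m_3 = 6(Δ_2 - Δ_1) = -34
Clamped end conditions give two more equations: 2h_0·m_0 + h_0·m_1 = 6(Δ_0 - S'(-1)) = 8 and h_2·m_2 + 2h_2·m_3 = 6(S'(7) - Δ_2) = 33.
Hence m_0 = 33/38, m_1 = 53/57, m_2 = -225/38, m_3 = 213/19.
On [2, 5], S(x) = 5 + 205/76·(x - 2) + 53/114·(x - 2)² - 781/2052·(x - 2)³.
With (x - 2) = 9/4: S(17/4) = 44201/4864.

9.0874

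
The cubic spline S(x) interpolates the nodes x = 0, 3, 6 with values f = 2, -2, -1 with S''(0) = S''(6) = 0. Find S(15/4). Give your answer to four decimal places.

Write M_i for S''(x_i). With h_i = 3, 3 and divided differences Δ_i = -4/3, 1/3, the continuity of S' gives the tridiagonal system
  3·M_0 + 12·M_1 + 3·M_2 = 6(Δ_1 - Δ_0) = 10
Natural end conditions: M_0 = M_2 = 0.
Hence M_0 = 0, M_1 = 5/6, M_2 = 0.
On [3, 6], S(x) = -2 - 1/2·(x - 3) + 5/12·(x - 3)² - 5/108·(x - 3)³.
With (x - 3) = 3/4: S(15/4) = -553/256.

-2.1602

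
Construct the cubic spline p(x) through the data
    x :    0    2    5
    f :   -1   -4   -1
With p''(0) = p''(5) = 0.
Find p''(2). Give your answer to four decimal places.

Let σ_i = p''(x_i). Step sizes h_i = 2, 3; slopes of the chords Δ_i = (y_(i+1) - y_i)/h_i = -3/2, 1.
  2·σ_0 + 10·σ_1 + 3·σ_2 = 6(Δ_1 - Δ_0) = 15
Natural end conditions: σ_0 = σ_2 = 0.
Solving: σ_0 = 0, σ_1 = 3/2, σ_2 = 0.

1.5000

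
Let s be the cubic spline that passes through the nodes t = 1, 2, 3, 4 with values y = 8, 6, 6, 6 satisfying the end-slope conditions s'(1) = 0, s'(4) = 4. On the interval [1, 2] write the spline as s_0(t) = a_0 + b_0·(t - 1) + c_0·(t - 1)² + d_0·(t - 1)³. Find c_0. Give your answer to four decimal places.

-4.6667

Put M_i = s'' at the i-th knot. Here h = (1, 1, 1) and Δ = (-2, 0, 0), so the interior equations h_(i-1)·M_(i-1) + 2(h_(i-1)+h_i)·M_i + h_i·M_(i+1) = 6(Δ_i − Δ_(i-1)) read
  1·M_0 + 4·M_1 + 1·M_2 = 6(Δ_1 - Δ_0) = 12
  1·M_1 + 4·M_2 + 1·M_3 = 6(Δ_2 - Δ_1) = 0
Clamped end conditions give two more equations: 2h_0·M_0 + h_0·M_1 = 6(Δ_0 - s'(1)) = -12 and h_2·M_2 + 2h_2·M_3 = 6(s'(4) - Δ_2) = 24.
Solving the tridiagonal system: M_0 = -28/3, M_1 = 20/3, M_2 = -16/3, M_3 = 44/3.
On [1, 2], with s_0(t) = a_0 + b_0·(t - 1) + c_0·(t - 1)² + d_0·(t - 1)³: c_0 = M_0/2 = -14/3, d_0 = (M_1 - M_0)/(6h_0) = 8/3, b_0 = Δ_0 - h_0(2M_0 + M_1)/6 = 0.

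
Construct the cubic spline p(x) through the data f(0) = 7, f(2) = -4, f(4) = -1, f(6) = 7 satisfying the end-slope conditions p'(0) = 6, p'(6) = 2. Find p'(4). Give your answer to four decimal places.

Write M_i for p''(x_i). With h_i = 2, 2, 2 and divided differences Δ_i = -11/2, 3/2, 4, the continuity of p' gives the tridiagonal system
  2·M_0 + 8·M_1 + 2·M_2 = 6(Δ_1 - Δ_0) = 42
  2·M_1 + 8·M_2 + 2·M_3 = 6(Δ_2 - Δ_1) = 15
Clamped end conditions give two more equations: 2h_0·M_0 + h_0·M_1 = 6(Δ_0 - p'(0)) = -69 and h_2·M_2 + 2h_2·M_3 = 6(p'(6) - Δ_2) = -12.
Solving: M_0 = -341/15, M_1 = 329/30, M_2 = -2/15, M_3 = -44/15.
On [4, 6], p'(x) = b_2 + 2c_2·(x - 4) + 3d_2·(x - 4)² with b_2 = Δ_2 - h_2(2M_2 + M_3)/6 = 76/15, c_2 = M_2/2 = -1/15, d_2 = (M_3 - M_2)/(6h_2) = -7/30. So p'(4) = 76/15.

5.0667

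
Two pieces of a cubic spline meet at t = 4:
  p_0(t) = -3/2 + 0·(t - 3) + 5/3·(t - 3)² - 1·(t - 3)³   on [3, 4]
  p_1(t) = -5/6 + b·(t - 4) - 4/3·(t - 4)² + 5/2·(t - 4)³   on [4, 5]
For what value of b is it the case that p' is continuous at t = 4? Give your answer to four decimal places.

0.3333

p_0'(t) = 0 + 10/3·(t - 3) - 3·(t - 3)², so p_0'(4) = 1/3. On the right, p_1'(4) = b, so b = 1/3.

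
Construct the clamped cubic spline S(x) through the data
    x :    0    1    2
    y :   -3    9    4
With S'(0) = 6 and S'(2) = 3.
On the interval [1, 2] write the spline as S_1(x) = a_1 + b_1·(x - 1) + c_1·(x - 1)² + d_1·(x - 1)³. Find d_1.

Write σ_i for S''(x_i). With h_i = 1, 1 and divided differences Δ_i = 12, -5, the continuity of S' gives the tridiagonal system
  1·σ_0 + 4·σ_1 + 1·σ_2 = 6(Δ_1 - Δ_0) = -102
Clamped end conditions give two more equations: 2h_0·σ_0 + h_0·σ_1 = 6(Δ_0 - S'(0)) = 36 and h_1·σ_1 + 2h_1·σ_2 = 6(S'(2) - Δ_1) = 48.
Solving the tridiagonal system: σ_0 = 42, σ_1 = -48, σ_2 = 48.
On [1, 2], with S_1(x) = a_1 + b_1·(x - 1) + c_1·(x - 1)² + d_1·(x - 1)³: c_1 = σ_1/2 = -24, d_1 = (σ_2 - σ_1)/(6h_1) = 16, b_1 = Δ_1 - h_1(2σ_1 + σ_2)/6 = 3.

16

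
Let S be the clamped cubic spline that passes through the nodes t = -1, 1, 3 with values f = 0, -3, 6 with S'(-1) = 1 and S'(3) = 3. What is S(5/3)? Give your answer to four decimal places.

-0.7407

Let σ_i = S''(x_i). Step sizes h_i = 2, 2; slopes of the chords Δ_i = (y_(i+1) - y_i)/h_i = -3/2, 9/2.
  2·σ_0 + 8·σ_1 + 2·σ_2 = 6(Δ_1 - Δ_0) = 36
Clamped end conditions give two more equations: 2h_0·σ_0 + h_0·σ_1 = 6(Δ_0 - S'(-1)) = -15 and h_1·σ_1 + 2h_1·σ_2 = 6(S'(3) - Δ_1) = -9.
Hence σ_0 = -31/4, σ_1 = 8, σ_2 = -25/4.
On [1, 3], S(t) = -3 + 5/4·(t - 1) + 4·(t - 1)² - 19/16·(t - 1)³.
With (t - 1) = 2/3: S(5/3) = -20/27.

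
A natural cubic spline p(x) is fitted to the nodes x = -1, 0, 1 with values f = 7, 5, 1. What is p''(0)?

Let M_i = p''(x_i). Step sizes h_i = 1, 1; slopes of the chords Δ_i = (y_(i+1) - y_i)/h_i = -2, -4.
  1·M_0 + 4·M_1 + 1·M_2 = 6(Δ_1 - Δ_0) = -12
Natural end conditions: M_0 = M_2 = 0.
Forward elimination and back-substitution give M_0 = 0, M_1 = -3, M_2 = 0.

-3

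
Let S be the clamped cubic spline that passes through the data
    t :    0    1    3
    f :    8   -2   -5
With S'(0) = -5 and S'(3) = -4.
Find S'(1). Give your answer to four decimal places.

-8.4167

Put M_i = S'' at the i-th knot. Here h = (1, 2) and Δ = (-10, -3/2), so the interior equations h_(i-1)·M_(i-1) + 2(h_(i-1)+h_i)·M_i + h_i·M_(i+1) = 6(Δ_i − Δ_(i-1)) read
  1·M_0 + 6·M_1 + 2·M_2 = 6(Δ_1 - Δ_0) = 51
Clamped end conditions give two more equations: 2h_0·M_0 + h_0·M_1 = 6(Δ_0 - S'(0)) = -30 and h_1·M_1 + 2h_1·M_2 = 6(S'(3) - Δ_1) = -15.
Forward elimination and back-substitution give M_0 = -139/6, M_1 = 49/3, M_2 = -143/12.
On [1, 3], S'(t) = b_1 + 2c_1·(t - 1) + 3d_1·(t - 1)² with b_1 = Δ_1 - h_1(2M_1 + M_2)/6 = -101/12, c_1 = M_1/2 = 49/6, d_1 = (M_2 - M_1)/(6h_1) = -113/48. So S'(1) = -101/12.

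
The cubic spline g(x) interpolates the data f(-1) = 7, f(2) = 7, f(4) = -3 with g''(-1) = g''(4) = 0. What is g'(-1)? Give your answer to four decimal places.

1.5000

Write M_i for g''(x_i). With h_i = 3, 2 and divided differences Δ_i = 0, -5, the continuity of g' gives the tridiagonal system
  3·M_0 + 10·M_1 + 2·M_2 = 6(Δ_1 - Δ_0) = -30
Natural end conditions: M_0 = M_2 = 0.
Solving the tridiagonal system: M_0 = 0, M_1 = -3, M_2 = 0.
On [-1, 2], g'(x) = b_0 + 2c_0·(x + 1) + 3d_0·(x + 1)² with b_0 = Δ_0 - h_0(2M_0 + M_1)/6 = 3/2, c_0 = M_0/2 = 0, d_0 = (M_1 - M_0)/(6h_0) = -1/6. So g'(-1) = 3/2.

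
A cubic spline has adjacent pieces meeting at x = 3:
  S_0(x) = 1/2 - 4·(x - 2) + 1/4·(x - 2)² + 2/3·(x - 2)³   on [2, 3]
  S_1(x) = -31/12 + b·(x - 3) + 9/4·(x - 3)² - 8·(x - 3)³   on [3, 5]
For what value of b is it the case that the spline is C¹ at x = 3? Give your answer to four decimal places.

S_0'(x) = -4 + 1/2·(x - 2) + 2·(x - 2)², so S_0'(3) = -3/2. On the right, S_1'(3) = b, so b = -3/2.

-1.5000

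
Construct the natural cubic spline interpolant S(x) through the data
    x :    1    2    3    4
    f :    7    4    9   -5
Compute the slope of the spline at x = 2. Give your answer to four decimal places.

Let M_i = S''(x_i). Step sizes h_i = 1, 1, 1; slopes of the chords Δ_i = (y_(i+1) - y_i)/h_i = -3, 5, -14.
  1·M_0 + 4·M_1 + 1·M_2 = 6(Δ_1 - Δ_0) = 48
  1·M_1 + 4·M_2 + 1·M_3 = 6(Δ_2 - Δ_1) = -114
Natural end conditions: M_0 = M_3 = 0.
Solving the tridiagonal system: M_0 = 0, M_1 = 102/5, M_2 = -168/5, M_3 = 0.
On [2, 3], S'(x) = b_1 + 2c_1·(x - 2) + 3d_1·(x - 2)² with b_1 = Δ_1 - h_1(2M_1 + M_2)/6 = 19/5, c_1 = M_1/2 = 51/5, d_1 = (M_2 - M_1)/(6h_1) = -9. So S'(2) = 19/5.

3.8000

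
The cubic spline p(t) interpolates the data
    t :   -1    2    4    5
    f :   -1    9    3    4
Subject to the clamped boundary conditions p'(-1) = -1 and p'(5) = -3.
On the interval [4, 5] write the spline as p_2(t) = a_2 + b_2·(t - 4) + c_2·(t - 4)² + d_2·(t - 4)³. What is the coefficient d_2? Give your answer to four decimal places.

-4.3860

Let m_i = p''(x_i). Step sizes h_i = 3, 2, 1; slopes of the chords Δ_i = (y_(i+1) - y_i)/h_i = 10/3, -3, 1.
  3·m_0 + 10·m_1 + 2·m_2 = 6(Δ_1 - Δ_0) = -38
  2·m_1 + 6·m_2 + 1·m_3 = 6(Δ_2 - Δ_1) = 24
Clamped end conditions give two more equations: 2h_0·m_0 + h_0·m_1 = 6(Δ_0 - p'(-1)) = 26 and h_2·m_2 + 2h_2·m_3 = 6(p'(5) - Δ_2) = -24.
Forward elimination and back-substitution give m_0 = 482/57, m_1 = -470/57, m_2 = 544/57, m_3 = -956/57.
On [4, 5], with p_2(t) = a_2 + b_2·(t - 4) + c_2·(t - 4)² + d_2·(t - 4)³: c_2 = m_2/2 = 272/57, d_2 = (m_3 - m_2)/(6h_2) = -250/57, b_2 = Δ_2 - h_2(2m_2 + m_3)/6 = 35/57.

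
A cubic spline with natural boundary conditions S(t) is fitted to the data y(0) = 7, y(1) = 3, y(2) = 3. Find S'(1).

-2

Let σ_i = S''(x_i). Step sizes h_i = 1, 1; slopes of the chords Δ_i = (y_(i+1) - y_i)/h_i = -4, 0.
  1·σ_0 + 4·σ_1 + 1·σ_2 = 6(Δ_1 - Δ_0) = 24
Natural end conditions: σ_0 = σ_2 = 0.
Hence σ_0 = 0, σ_1 = 6, σ_2 = 0.
On [1, 2], S'(t) = b_1 + 2c_1·(t - 1) + 3d_1·(t - 1)² with b_1 = Δ_1 - h_1(2σ_1 + σ_2)/6 = -2, c_1 = σ_1/2 = 3, d_1 = (σ_2 - σ_1)/(6h_1) = -1. So S'(1) = -2.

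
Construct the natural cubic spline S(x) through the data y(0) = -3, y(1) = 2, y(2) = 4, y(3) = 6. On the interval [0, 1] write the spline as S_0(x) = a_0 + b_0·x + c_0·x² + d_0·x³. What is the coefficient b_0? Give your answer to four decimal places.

5.8000

Let M_i = S''(x_i). Step sizes h_i = 1, 1, 1; slopes of the chords Δ_i = (y_(i+1) - y_i)/h_i = 5, 2, 2.
  1·M_0 + 4·M_1 + 1·M_2 = 6(Δ_1 - Δ_0) = -18
  1·M_1 + 4·M_2 + 1·M_3 = 6(Δ_2 - Δ_1) = 0
Natural end conditions: M_0 = M_3 = 0.
Forward elimination and back-substitution give M_0 = 0, M_1 = -24/5, M_2 = 6/5, M_3 = 0.
On [0, 1], with S_0(x) = a_0 + b_0·x + c_0·x² + d_0·x³: c_0 = M_0/2 = 0, d_0 = (M_1 - M_0)/(6h_0) = -4/5, b_0 = Δ_0 - h_0(2M_0 + M_1)/6 = 29/5.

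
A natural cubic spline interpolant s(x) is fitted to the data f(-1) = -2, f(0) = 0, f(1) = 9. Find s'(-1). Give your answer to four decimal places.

Write M_i for s''(x_i). With h_i = 1, 1 and divided differences Δ_i = 2, 9, the continuity of s' gives the tridiagonal system
  1·M_0 + 4·M_1 + 1·M_2 = 6(Δ_1 - Δ_0) = 42
Natural end conditions: M_0 = M_2 = 0.
Forward elimination and back-substitution give M_0 = 0, M_1 = 21/2, M_2 = 0.
On [-1, 0], s'(x) = b_0 + 2c_0·(x + 1) + 3d_0·(x + 1)² with b_0 = Δ_0 - h_0(2M_0 + M_1)/6 = 1/4, c_0 = M_0/2 = 0, d_0 = (M_1 - M_0)/(6h_0) = 7/4. So s'(-1) = 1/4.

0.2500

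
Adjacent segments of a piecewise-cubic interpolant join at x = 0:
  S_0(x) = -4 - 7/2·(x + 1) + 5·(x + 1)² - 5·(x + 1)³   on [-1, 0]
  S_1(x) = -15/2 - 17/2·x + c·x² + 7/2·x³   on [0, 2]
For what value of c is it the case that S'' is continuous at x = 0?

-10

S_0''(x) = 10 - 30·(x + 1), so S_0''(0) = -20. On the right, S_1''(0) = 2c, so c = -10.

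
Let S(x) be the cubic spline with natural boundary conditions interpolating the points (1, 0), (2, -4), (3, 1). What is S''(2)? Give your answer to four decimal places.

13.5000

Put M_i = S'' at the i-th knot. Here h = (1, 1) and Δ = (-4, 5), so the interior equations h_(i-1)·M_(i-1) + 2(h_(i-1)+h_i)·M_i + h_i·M_(i+1) = 6(Δ_i − Δ_(i-1)) read
  1·M_0 + 4·M_1 + 1·M_2 = 6(Δ_1 - Δ_0) = 54
Natural end conditions: M_0 = M_2 = 0.
Hence M_0 = 0, M_1 = 27/2, M_2 = 0.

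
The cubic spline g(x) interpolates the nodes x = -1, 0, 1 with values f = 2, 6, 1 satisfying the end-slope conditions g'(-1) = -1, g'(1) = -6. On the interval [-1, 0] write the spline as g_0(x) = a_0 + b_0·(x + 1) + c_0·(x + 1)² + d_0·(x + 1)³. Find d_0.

Let M_i = g''(x_i). Step sizes h_i = 1, 1; slopes of the chords Δ_i = (y_(i+1) - y_i)/h_i = 4, -5.
  1·M_0 + 4·M_1 + 1·M_2 = 6(Δ_1 - Δ_0) = -54
Clamped end conditions give two more equations: 2h_0·M_0 + h_0·M_1 = 6(Δ_0 - g'(-1)) = 30 and h_1·M_1 + 2h_1·M_2 = 6(g'(1) - Δ_1) = -6.
Forward elimination and back-substitution give M_0 = 26, M_1 = -22, M_2 = 8.
On [-1, 0], with g_0(x) = a_0 + b_0·(x + 1) + c_0·(x + 1)² + d_0·(x + 1)³: c_0 = M_0/2 = 13, d_0 = (M_1 - M_0)/(6h_0) = -8, b_0 = Δ_0 - h_0(2M_0 + M_1)/6 = -1.

-8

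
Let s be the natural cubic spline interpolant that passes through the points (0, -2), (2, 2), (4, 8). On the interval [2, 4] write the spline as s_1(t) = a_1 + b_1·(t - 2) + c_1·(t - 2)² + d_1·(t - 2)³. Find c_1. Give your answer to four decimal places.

Let M_i = s''(x_i). Step sizes h_i = 2, 2; slopes of the chords Δ_i = (y_(i+1) - y_i)/h_i = 2, 3.
  2·M_0 + 8·M_1 + 2·M_2 = 6(Δ_1 - Δ_0) = 6
Natural end conditions: M_0 = M_2 = 0.
Solving the tridiagonal system: M_0 = 0, M_1 = 3/4, M_2 = 0.
On [2, 4], with s_1(t) = a_1 + b_1·(t - 2) + c_1·(t - 2)² + d_1·(t - 2)³: c_1 = M_1/2 = 3/8, d_1 = (M_2 - M_1)/(6h_1) = -1/16, b_1 = Δ_1 - h_1(2M_1 + M_2)/6 = 5/2.

0.3750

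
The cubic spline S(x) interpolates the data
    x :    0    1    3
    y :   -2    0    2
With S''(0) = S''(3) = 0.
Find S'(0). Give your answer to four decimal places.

With m_i denoting the second derivative at x_i, h_i = 1, 2, and Δ_i = (y_(i+1) − y_i)/h_i = 2, 1:
  1·m_0 + 6·m_1 + 2·m_2 = 6(Δ_1 - Δ_0) = -6
Natural end conditions: m_0 = m_2 = 0.
Solving the tridiagonal system: m_0 = 0, m_1 = -1, m_2 = 0.
On [0, 1], S'(x) = b_0 + 2c_0·x + 3d_0·x² with b_0 = Δ_0 - h_0(2m_0 + m_1)/6 = 13/6, c_0 = m_0/2 = 0, d_0 = (m_1 - m_0)/(6h_0) = -1/6. So S'(0) = 13/6.

2.1667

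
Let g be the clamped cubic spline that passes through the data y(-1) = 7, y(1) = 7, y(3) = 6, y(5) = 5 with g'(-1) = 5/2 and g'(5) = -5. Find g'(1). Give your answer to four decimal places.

With m_i denoting the second derivative at x_i, h_i = 2, 2, 2, and Δ_i = (y_(i+1) − y_i)/h_i = 0, -1/2, -1/2:
  2·m_0 + 8·m_1 + 2·m_2 = 6(Δ_1 - Δ_0) = -3
  2·m_1 + 8·m_2 + 2·m_3 = 6(Δ_2 - Δ_1) = 0
Clamped end conditions give two more equations: 2h_0·m_0 + h_0·m_1 = 6(Δ_0 - g'(-1)) = -15 and h_2·m_2 + 2h_2·m_3 = 6(g'(5) - Δ_2) = -27.
Solving: m_0 = -19/5, m_1 = 1/10, m_2 = 19/10, m_3 = -77/10.
On [1, 3], g'(x) = b_1 + 2c_1·(x - 1) + 3d_1·(x - 1)² with b_1 = Δ_1 - h_1(2m_1 + m_2)/6 = -6/5, c_1 = m_1/2 = 1/20, d_1 = (m_2 - m_1)/(6h_1) = 3/20. So g'(1) = -6/5.

-1.2000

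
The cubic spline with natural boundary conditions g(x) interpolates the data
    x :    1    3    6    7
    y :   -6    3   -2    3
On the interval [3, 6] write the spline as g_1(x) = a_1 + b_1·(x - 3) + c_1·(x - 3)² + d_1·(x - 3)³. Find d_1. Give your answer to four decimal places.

0.7254

Let M_i = g''(x_i). Step sizes h_i = 2, 3, 1; slopes of the chords Δ_i = (y_(i+1) - y_i)/h_i = 9/2, -5/3, 5.
  2·M_0 + 10·M_1 + 3·M_2 = 6(Δ_1 - Δ_0) = -37
  3·M_1 + 8·M_2 + 1·M_3 = 6(Δ_2 - Δ_1) = 40
Natural end conditions: M_0 = M_3 = 0.
Solving: M_0 = 0, M_1 = -416/71, M_2 = 511/71, M_3 = 0.
On [3, 6], with g_1(x) = a_1 + b_1·(x - 3) + c_1·(x - 3)² + d_1·(x - 3)³: c_1 = M_1/2 = -208/71, d_1 = (M_2 - M_1)/(6h_1) = 103/142, b_1 = Δ_1 - h_1(2M_1 + M_2)/6 = 253/426.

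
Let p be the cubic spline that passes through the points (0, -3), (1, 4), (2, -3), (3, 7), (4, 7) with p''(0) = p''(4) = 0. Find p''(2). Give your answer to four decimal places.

Let M_i = p''(x_i). Step sizes h_i = 1, 1, 1, 1; slopes of the chords Δ_i = (y_(i+1) - y_i)/h_i = 7, -7, 10, 0.
  1·M_0 + 4·M_1 + 1·M_2 = 6(Δ_1 - Δ_0) = -84
  1·M_1 + 4·M_2 + 1·M_3 = 6(Δ_2 - Δ_1) = 102
  1·M_2 + 4·M_3 + 1·M_4 = 6(Δ_3 - Δ_2) = -60
Natural end conditions: M_0 = M_4 = 0.
Forward elimination and back-substitution give M_0 = 0, M_1 = -216/7, M_2 = 276/7, M_3 = -174/7, M_4 = 0.

39.4286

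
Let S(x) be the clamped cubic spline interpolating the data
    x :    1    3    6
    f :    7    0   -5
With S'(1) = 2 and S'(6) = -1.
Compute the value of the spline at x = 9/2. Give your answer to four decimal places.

With σ_i denoting the second derivative at x_i, h_i = 2, 3, and Δ_i = (y_(i+1) − y_i)/h_i = -7/2, -5/3:
  2·σ_0 + 10·σ_1 + 3·σ_2 = 6(Δ_1 - Δ_0) = 11
Clamped end conditions give two more equations: 2h_0·σ_0 + h_0·σ_1 = 6(Δ_0 - S'(1)) = -33 and h_1·σ_1 + 2h_1·σ_2 = 6(S'(6) - Δ_1) = 4.
Solving the tridiagonal system: σ_0 = -199/20, σ_1 = 17/5, σ_2 = -31/30.
On [3, 6], S(x) = 0 - 91/20·(x - 3) + 17/10·(x - 3)² - 133/540·(x - 3)³.
With (x - 3) = 3/2: S(9/2) = -613/160.

-3.8313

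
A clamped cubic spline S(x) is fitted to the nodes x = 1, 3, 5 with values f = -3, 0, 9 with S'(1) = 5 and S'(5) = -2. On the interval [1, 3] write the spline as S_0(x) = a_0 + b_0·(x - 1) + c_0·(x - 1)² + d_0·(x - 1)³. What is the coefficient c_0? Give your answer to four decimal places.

-4.6250

Write M_i for S''(x_i). With h_i = 2, 2 and divided differences Δ_i = 3/2, 9/2, the continuity of S' gives the tridiagonal system
  2·M_0 + 8·M_1 + 2·M_2 = 6(Δ_1 - Δ_0) = 18
Clamped end conditions give two more equations: 2h_0·M_0 + h_0·M_1 = 6(Δ_0 - S'(1)) = -21 and h_1·M_1 + 2h_1·M_2 = 6(S'(5) - Δ_1) = -39.
Solving the tridiagonal system: M_0 = -37/4, M_1 = 8, M_2 = -55/4.
On [1, 3], with S_0(x) = a_0 + b_0·(x - 1) + c_0·(x - 1)² + d_0·(x - 1)³: c_0 = M_0/2 = -37/8, d_0 = (M_1 - M_0)/(6h_0) = 23/16, b_0 = Δ_0 - h_0(2M_0 + M_1)/6 = 5.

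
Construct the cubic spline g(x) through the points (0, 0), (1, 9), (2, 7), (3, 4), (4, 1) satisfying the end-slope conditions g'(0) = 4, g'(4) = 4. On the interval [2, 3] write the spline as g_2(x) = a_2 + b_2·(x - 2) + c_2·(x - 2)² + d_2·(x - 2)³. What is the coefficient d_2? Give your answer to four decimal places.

-2.4464

Let σ_i = g''(x_i). Step sizes h_i = 1, 1, 1, 1; slopes of the chords Δ_i = (y_(i+1) - y_i)/h_i = 9, -2, -3, -3.
  1·σ_0 + 4·σ_1 + 1·σ_2 = 6(Δ_1 - Δ_0) = -66
  1·σ_1 + 4·σ_2 + 1·σ_3 = 6(Δ_2 - Δ_1) = -6
  1·σ_2 + 4·σ_3 + 1·σ_4 = 6(Δ_3 - Δ_2) = 0
Clamped end conditions give two more equations: 2h_0·σ_0 + h_0·σ_1 = 6(Δ_0 - g'(0)) = 30 and h_3·σ_3 + 2h_3·σ_4 = 6(g'(4) - Δ_3) = 42.
Solving: σ_0 = 771/28, σ_1 = -351/14, σ_2 = 27/4, σ_3 = -111/14, σ_4 = 699/28.
On [2, 3], with g_2(x) = a_2 + b_2·(x - 2) + c_2·(x - 2)² + d_2·(x - 2)³: c_2 = σ_2/2 = 27/8, d_2 = (σ_3 - σ_2)/(6h_2) = -137/56, b_2 = Δ_2 - h_2(2σ_2 + σ_3)/6 = -55/14.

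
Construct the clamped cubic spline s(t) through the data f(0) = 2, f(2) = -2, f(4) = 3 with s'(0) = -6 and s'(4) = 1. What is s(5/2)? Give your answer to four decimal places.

With σ_i denoting the second derivative at x_i, h_i = 2, 2, and Δ_i = (y_(i+1) − y_i)/h_i = -2, 5/2:
  2·σ_0 + 8·σ_1 + 2·σ_2 = 6(Δ_1 - Δ_0) = 27
Clamped end conditions give two more equations: 2h_0·σ_0 + h_0·σ_1 = 6(Δ_0 - s'(0)) = 24 and h_1·σ_1 + 2h_1·σ_2 = 6(s'(4) - Δ_1) = -9.
Hence σ_0 = 35/8, σ_1 = 13/4, σ_2 = -31/8.
On [2, 4], s(t) = -2 + 13/8·(t - 2) + 13/8·(t - 2)² - 19/32·(t - 2)³.
With (t - 2) = 1/2: s(5/2) = -219/256.

-0.8555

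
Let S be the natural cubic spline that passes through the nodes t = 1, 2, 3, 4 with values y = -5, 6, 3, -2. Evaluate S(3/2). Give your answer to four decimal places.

1.8500

Put M_i = S'' at the i-th knot. Here h = (1, 1, 1) and Δ = (11, -3, -5), so the interior equations h_(i-1)·M_(i-1) + 2(h_(i-1)+h_i)·M_i + h_i·M_(i+1) = 6(Δ_i − Δ_(i-1)) read
  1·M_0 + 4·M_1 + 1·M_2 = 6(Δ_1 - Δ_0) = -84
  1·M_1 + 4·M_2 + 1·M_3 = 6(Δ_2 - Δ_1) = -12
Natural end conditions: M_0 = M_3 = 0.
Solving the tridiagonal system: M_0 = 0, M_1 = -108/5, M_2 = 12/5, M_3 = 0.
On [1, 2], S(t) = -5 + 73/5·(t - 1) + 0·(t - 1)² - 18/5·(t - 1)³.
With (t - 1) = 1/2: S(3/2) = 37/20.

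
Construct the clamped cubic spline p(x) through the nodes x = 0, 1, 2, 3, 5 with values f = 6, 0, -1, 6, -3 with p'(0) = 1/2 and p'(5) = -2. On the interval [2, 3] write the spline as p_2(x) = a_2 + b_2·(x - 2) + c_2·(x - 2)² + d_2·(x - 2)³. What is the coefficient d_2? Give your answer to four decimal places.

Write σ_i for p''(x_i). With h_i = 1, 1, 1, 2 and divided differences Δ_i = -6, -1, 7, -9/2, the continuity of p' gives the tridiagonal system
  1·σ_0 + 4·σ_1 + 1·σ_2 = 6(Δ_1 - Δ_0) = 30
  1·σ_1 + 4·σ_2 + 1·σ_3 = 6(Δ_2 - Δ_1) = 48
  1·σ_2 + 6·σ_3 + 2·σ_4 = 6(Δ_3 - Δ_2) = -69
Clamped end conditions give two more equations: 2h_0·σ_0 + h_0·σ_1 = 6(Δ_0 - p'(0)) = -39 and h_3·σ_3 + 2h_3·σ_4 = 6(p'(5) - Δ_3) = 15.
Solving: σ_0 = -2015/82, σ_1 = 416/41, σ_2 = 1147/82, σ_3 = -742/41, σ_4 = 2099/164.
On [2, 3], with p_2(x) = a_2 + b_2·(x - 2) + c_2·(x - 2)² + d_2·(x - 2)³: c_2 = σ_2/2 = 1147/164, d_2 = (σ_3 - σ_2)/(6h_2) = -877/164, b_2 = Δ_2 - h_2(2σ_2 + σ_3)/6 = 439/82.

-5.3476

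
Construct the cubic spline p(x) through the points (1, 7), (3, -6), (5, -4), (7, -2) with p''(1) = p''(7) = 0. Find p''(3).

Let M_i = p''(x_i). Step sizes h_i = 2, 2, 2; slopes of the chords Δ_i = (y_(i+1) - y_i)/h_i = -13/2, 1, 1.
  2·M_0 + 8·M_1 + 2·M_2 = 6(Δ_1 - Δ_0) = 45
  2·M_1 + 8·M_2 + 2·M_3 = 6(Δ_2 - Δ_1) = 0
Natural end conditions: M_0 = M_3 = 0.
Hence M_0 = 0, M_1 = 6, M_2 = -3/2, M_3 = 0.

6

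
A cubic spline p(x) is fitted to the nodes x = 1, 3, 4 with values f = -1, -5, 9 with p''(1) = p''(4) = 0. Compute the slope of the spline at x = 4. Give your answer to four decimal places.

Write M_i for p''(x_i). With h_i = 2, 1 and divided differences Δ_i = -2, 14, the continuity of p' gives the tridiagonal system
  2·M_0 + 6·M_1 + 1·M_2 = 6(Δ_1 - Δ_0) = 96
Natural end conditions: M_0 = M_2 = 0.
Forward elimination and back-substitution give M_0 = 0, M_1 = 16, M_2 = 0.
On [3, 4], p'(x) = b_1 + 2c_1·(x - 3) + 3d_1·(x - 3)² with b_1 = Δ_1 - h_1(2M_1 + M_2)/6 = 26/3, c_1 = M_1/2 = 8, d_1 = (M_2 - M_1)/(6h_1) = -8/3. So p'(4) = 50/3.

16.6667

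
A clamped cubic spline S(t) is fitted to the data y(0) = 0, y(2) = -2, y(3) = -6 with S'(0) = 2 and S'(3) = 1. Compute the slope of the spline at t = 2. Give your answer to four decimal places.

-5.1667

Put M_i = S'' at the i-th knot. Here h = (2, 1) and Δ = (-1, -4), so the interior equations h_(i-1)·M_(i-1) + 2(h_(i-1)+h_i)·M_i + h_i·M_(i+1) = 6(Δ_i − Δ_(i-1)) read
  2·M_0 + 6·M_1 + 1·M_2 = 6(Δ_1 - Δ_0) = -18
Clamped end conditions give two more equations: 2h_0·M_0 + h_0·M_1 = 6(Δ_0 - S'(0)) = -18 and h_1·M_1 + 2h_1·M_2 = 6(S'(3) - Δ_1) = 30.
Forward elimination and back-substitution give M_0 = -11/6, M_1 = -16/3, M_2 = 53/3.
On [2, 3], S'(t) = b_1 + 2c_1·(t - 2) + 3d_1·(t - 2)² with b_1 = Δ_1 - h_1(2M_1 + M_2)/6 = -31/6, c_1 = M_1/2 = -8/3, d_1 = (M_2 - M_1)/(6h_1) = 23/6. So S'(2) = -31/6.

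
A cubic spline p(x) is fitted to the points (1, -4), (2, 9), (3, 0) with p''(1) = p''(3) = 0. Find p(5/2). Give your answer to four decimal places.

Put M_i = p'' at the i-th knot. Here h = (1, 1) and Δ = (13, -9), so the interior equations h_(i-1)·M_(i-1) + 2(h_(i-1)+h_i)·M_i + h_i·M_(i+1) = 6(Δ_i − Δ_(i-1)) read
  1·M_0 + 4·M_1 + 1·M_2 = 6(Δ_1 - Δ_0) = -132
Natural end conditions: M_0 = M_2 = 0.
Solving: M_0 = 0, M_1 = -33, M_2 = 0.
On [2, 3], p(x) = 9 + 2·(x - 2) - 33/2·(x - 2)² + 11/2·(x - 2)³.
With (x - 2) = 1/2: p(5/2) = 105/16.

6.5625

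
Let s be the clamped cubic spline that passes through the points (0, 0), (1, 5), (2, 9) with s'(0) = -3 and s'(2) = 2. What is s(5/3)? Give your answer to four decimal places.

8.1852

Put M_i = s'' at the i-th knot. Here h = (1, 1) and Δ = (5, 4), so the interior equations h_(i-1)·M_(i-1) + 2(h_(i-1)+h_i)·M_i + h_i·M_(i+1) = 6(Δ_i − Δ_(i-1)) read
  1·M_0 + 4·M_1 + 1·M_2 = 6(Δ_1 - Δ_0) = -6
Clamped end conditions give two more equations: 2h_0·M_0 + h_0·M_1 = 6(Δ_0 - s'(0)) = 48 and h_1·M_1 + 2h_1·M_2 = 6(s'(2) - Δ_1) = -12.
Solving: M_0 = 28, M_1 = -8, M_2 = -2.
On [1, 2], s(x) = 5 + 7·(x - 1) - 4·(x - 1)² + 1·(x - 1)³.
With (x - 1) = 2/3: s(5/3) = 221/27.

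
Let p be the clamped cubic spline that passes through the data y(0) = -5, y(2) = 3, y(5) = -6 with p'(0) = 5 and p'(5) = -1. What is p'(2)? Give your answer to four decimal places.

With M_i denoting the second derivative at x_i, h_i = 2, 3, and Δ_i = (y_(i+1) − y_i)/h_i = 4, -3:
  2·M_0 + 10·M_1 + 3·M_2 = 6(Δ_1 - Δ_0) = -42
Clamped end conditions give two more equations: 2h_0·M_0 + h_0·M_1 = 6(Δ_0 - p'(0)) = -6 and h_1·M_1 + 2h_1·M_2 = 6(p'(5) - Δ_1) = 12.
Forward elimination and back-substitution give M_0 = 3/2, M_1 = -6, M_2 = 5.
On [2, 5], p'(x) = b_1 + 2c_1·(x - 2) + 3d_1·(x - 2)² with b_1 = Δ_1 - h_1(2M_1 + M_2)/6 = 1/2, c_1 = M_1/2 = -3, d_1 = (M_2 - M_1)/(6h_1) = 11/18. So p'(2) = 1/2.

0.5000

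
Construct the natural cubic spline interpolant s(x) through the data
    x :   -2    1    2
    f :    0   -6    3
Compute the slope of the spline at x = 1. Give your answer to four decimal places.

Let M_i = s''(x_i). Step sizes h_i = 3, 1; slopes of the chords Δ_i = (y_(i+1) - y_i)/h_i = -2, 9.
  3·M_0 + 8·M_1 + 1·M_2 = 6(Δ_1 - Δ_0) = 66
Natural end conditions: M_0 = M_2 = 0.
Solving the tridiagonal system: M_0 = 0, M_1 = 33/4, M_2 = 0.
On [1, 2], s'(x) = b_1 + 2c_1·(x - 1) + 3d_1·(x - 1)² with b_1 = Δ_1 - h_1(2M_1 + M_2)/6 = 25/4, c_1 = M_1/2 = 33/8, d_1 = (M_2 - M_1)/(6h_1) = -11/8. So s'(1) = 25/4.

6.2500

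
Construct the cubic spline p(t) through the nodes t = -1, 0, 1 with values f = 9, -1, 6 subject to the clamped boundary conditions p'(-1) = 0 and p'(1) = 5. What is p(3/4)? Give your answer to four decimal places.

Put σ_i = p'' at the i-th knot. Here h = (1, 1) and Δ = (-10, 7), so the interior equations h_(i-1)·σ_(i-1) + 2(h_(i-1)+h_i)·σ_i + h_i·σ_(i+1) = 6(Δ_i − Δ_(i-1)) read
  1·σ_0 + 4·σ_1 + 1·σ_2 = 6(Δ_1 - Δ_0) = 102
Clamped end conditions give two more equations: 2h_0·σ_0 + h_0·σ_1 = 6(Δ_0 - p'(-1)) = -60 and h_1·σ_1 + 2h_1·σ_2 = 6(p'(1) - Δ_1) = -12.
Hence σ_0 = -53, σ_1 = 46, σ_2 = -29.
On [0, 1], p(t) = -1 - 7/2·t + 23·t² - 25/2·t³.
With t = 3/4: p(3/4) = 517/128.

4.0391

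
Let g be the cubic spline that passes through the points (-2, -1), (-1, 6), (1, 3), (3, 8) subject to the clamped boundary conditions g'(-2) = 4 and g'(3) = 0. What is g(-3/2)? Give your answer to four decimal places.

Let m_i = g''(x_i). Step sizes h_i = 1, 2, 2; slopes of the chords Δ_i = (y_(i+1) - y_i)/h_i = 7, -3/2, 5/2.
  1·m_0 + 6·m_1 + 2·m_2 = 6(Δ_1 - Δ_0) = -51
  2·m_1 + 8·m_2 + 2·m_3 = 6(Δ_2 - Δ_1) = 24
Clamped end conditions give two more equations: 2h_0·m_0 + h_0·m_1 = 6(Δ_0 - g'(-2)) = 18 and h_2·m_2 + 2h_2·m_3 = 6(g'(3) - Δ_2) = -15.
Solving the tridiagonal system: m_0 = 16, m_1 = -14, m_2 = 17/2, m_3 = -8.
On [-2, -1], g(t) = -1 + 4·(t + 2) + 8·(t + 2)² - 5·(t + 2)³.
With (t + 2) = 1/2: g(-3/2) = 19/8.

2.3750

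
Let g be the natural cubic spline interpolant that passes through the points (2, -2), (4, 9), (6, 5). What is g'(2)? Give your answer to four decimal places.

Write M_i for g''(x_i). With h_i = 2, 2 and divided differences Δ_i = 11/2, -2, the continuity of g' gives the tridiagonal system
  2·M_0 + 8·M_1 + 2·M_2 = 6(Δ_1 - Δ_0) = -45
Natural end conditions: M_0 = M_2 = 0.
Solving the tridiagonal system: M_0 = 0, M_1 = -45/8, M_2 = 0.
On [2, 4], g'(t) = b_0 + 2c_0·(t - 2) + 3d_0·(t - 2)² with b_0 = Δ_0 - h_0(2M_0 + M_1)/6 = 59/8, c_0 = M_0/2 = 0, d_0 = (M_1 - M_0)/(6h_0) = -15/32. So g'(2) = 59/8.

7.3750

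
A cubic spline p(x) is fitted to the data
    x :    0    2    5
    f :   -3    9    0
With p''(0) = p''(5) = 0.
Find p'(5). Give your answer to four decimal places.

-5.7000

Put σ_i = p'' at the i-th knot. Here h = (2, 3) and Δ = (6, -3), so the interior equations h_(i-1)·σ_(i-1) + 2(h_(i-1)+h_i)·σ_i + h_i·σ_(i+1) = 6(Δ_i − Δ_(i-1)) read
  2·σ_0 + 10·σ_1 + 3·σ_2 = 6(Δ_1 - Δ_0) = -54
Natural end conditions: σ_0 = σ_2 = 0.
Solving: σ_0 = 0, σ_1 = -27/5, σ_2 = 0.
On [2, 5], p'(x) = b_1 + 2c_1·(x - 2) + 3d_1·(x - 2)² with b_1 = Δ_1 - h_1(2σ_1 + σ_2)/6 = 12/5, c_1 = σ_1/2 = -27/10, d_1 = (σ_2 - σ_1)/(6h_1) = 3/10. So p'(5) = -57/10.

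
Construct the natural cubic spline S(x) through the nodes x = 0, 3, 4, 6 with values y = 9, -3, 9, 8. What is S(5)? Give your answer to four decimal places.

12.2021

Put m_i = S'' at the i-th knot. Here h = (3, 1, 2) and Δ = (-4, 12, -1/2), so the interior equations h_(i-1)·m_(i-1) + 2(h_(i-1)+h_i)·m_i + h_i·m_(i+1) = 6(Δ_i − Δ_(i-1)) read
  3·m_0 + 8·m_1 + 1·m_2 = 6(Δ_1 - Δ_0) = 96
  1·m_1 + 6·m_2 + 2·m_3 = 6(Δ_2 - Δ_1) = -75
Natural end conditions: m_0 = m_3 = 0.
Hence m_0 = 0, m_1 = 651/47, m_2 = -696/47, m_3 = 0.
On [4, 6], S(x) = 9 + 881/94·(x - 4) - 348/47·(x - 4)² + 58/47·(x - 4)³.
With (x - 4) = 1: S(5) = 1147/94.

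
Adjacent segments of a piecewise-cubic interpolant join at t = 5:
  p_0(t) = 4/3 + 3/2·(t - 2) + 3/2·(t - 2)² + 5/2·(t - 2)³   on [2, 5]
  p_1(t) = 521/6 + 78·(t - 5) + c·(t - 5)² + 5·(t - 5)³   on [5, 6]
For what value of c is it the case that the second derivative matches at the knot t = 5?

p_0''(t) = 3 + 15·(t - 2), so p_0''(5) = 48. On the right, p_1''(5) = 2c, so c = 24.

24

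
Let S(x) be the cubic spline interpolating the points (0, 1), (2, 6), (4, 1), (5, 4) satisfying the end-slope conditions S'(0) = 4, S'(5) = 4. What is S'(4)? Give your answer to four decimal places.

Write M_i for S''(x_i). With h_i = 2, 2, 1 and divided differences Δ_i = 5/2, -5/2, 3, the continuity of S' gives the tridiagonal system
  2·M_0 + 8·M_1 + 2·M_2 = 6(Δ_1 - Δ_0) = -30
  2·M_1 + 6·M_2 + 1·M_3 = 6(Δ_2 - Δ_1) = 33
Clamped end conditions give two more equations: 2h_0·M_0 + h_0·M_1 = 6(Δ_0 - S'(0)) = -9 and h_2·M_2 + 2h_2·M_3 = 6(S'(5) - Δ_2) = 6.
Forward elimination and back-substitution give M_0 = 15/23, M_1 = -267/46, M_2 = 174/23, M_3 = -18/23.
On [4, 5], S'(x) = b_2 + 2c_2·(x - 4) + 3d_2·(x - 4)² with b_2 = Δ_2 - h_2(2M_2 + M_3)/6 = 14/23, c_2 = M_2/2 = 87/23, d_2 = (M_3 - M_2)/(6h_2) = -32/23. So S'(4) = 14/23.

0.6087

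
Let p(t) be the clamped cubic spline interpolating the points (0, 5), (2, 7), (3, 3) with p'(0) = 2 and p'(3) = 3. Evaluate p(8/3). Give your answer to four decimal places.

Let M_i = p''(x_i). Step sizes h_i = 2, 1; slopes of the chords Δ_i = (y_(i+1) - y_i)/h_i = 1, -4.
  2·M_0 + 6·M_1 + 1·M_2 = 6(Δ_1 - Δ_0) = -30
Clamped end conditions give two more equations: 2h_0·M_0 + h_0·M_1 = 6(Δ_0 - p'(0)) = -6 and h_1·M_1 + 2h_1·M_2 = 6(p'(3) - Δ_1) = 42.
Forward elimination and back-substitution give M_0 = 23/6, M_1 = -32/3, M_2 = 79/3.
On [2, 3], p(t) = 7 - 29/6·(t - 2) - 16/3·(t - 2)² + 37/6·(t - 2)³.
With (t - 2) = 2/3: p(8/3) = 262/81.

3.2346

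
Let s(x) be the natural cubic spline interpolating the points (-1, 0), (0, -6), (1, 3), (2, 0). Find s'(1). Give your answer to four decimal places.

Let m_i = s''(x_i). Step sizes h_i = 1, 1, 1; slopes of the chords Δ_i = (y_(i+1) - y_i)/h_i = -6, 9, -3.
  1·m_0 + 4·m_1 + 1·m_2 = 6(Δ_1 - Δ_0) = 90
  1·m_1 + 4·m_2 + 1·m_3 = 6(Δ_2 - Δ_1) = -72
Natural end conditions: m_0 = m_3 = 0.
Solving the tridiagonal system: m_0 = 0, m_1 = 144/5, m_2 = -126/5, m_3 = 0.
On [1, 2], s'(x) = b_2 + 2c_2·(x - 1) + 3d_2·(x - 1)² with b_2 = Δ_2 - h_2(2m_2 + m_3)/6 = 27/5, c_2 = m_2/2 = -63/5, d_2 = (m_3 - m_2)/(6h_2) = 21/5. So s'(1) = 27/5.

5.4000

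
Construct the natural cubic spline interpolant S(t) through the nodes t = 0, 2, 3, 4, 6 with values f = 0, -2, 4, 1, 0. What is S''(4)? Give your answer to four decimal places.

With m_i denoting the second derivative at x_i, h_i = 2, 1, 1, 2, and Δ_i = (y_(i+1) − y_i)/h_i = -1, 6, -3, -1/2:
  2·m_0 + 6·m_1 + 1·m_2 = 6(Δ_1 - Δ_0) = 42
  1·m_1 + 4·m_2 + 1·m_3 = 6(Δ_2 - Δ_1) = -54
  1·m_2 + 6·m_3 + 2·m_4 = 6(Δ_3 - Δ_2) = 15
Natural end conditions: m_0 = m_4 = 0.
Solving the tridiagonal system: m_0 = 0, m_1 = 435/44, m_2 = -381/22, m_3 = 237/44, m_4 = 0.

5.3864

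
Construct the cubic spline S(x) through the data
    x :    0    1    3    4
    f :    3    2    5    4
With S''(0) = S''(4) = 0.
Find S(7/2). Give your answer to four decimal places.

4.7344

Let M_i = S''(x_i). Step sizes h_i = 1, 2, 1; slopes of the chords Δ_i = (y_(i+1) - y_i)/h_i = -1, 3/2, -1.
  1·M_0 + 6·M_1 + 2·M_2 = 6(Δ_1 - Δ_0) = 15
  2·M_1 + 6·M_2 + 1·M_3 = 6(Δ_2 - Δ_1) = -15
Natural end conditions: M_0 = M_3 = 0.
Forward elimination and back-substitution give M_0 = 0, M_1 = 15/4, M_2 = -15/4, M_3 = 0.
On [3, 4], S(x) = 5 + 1/4·(x - 3) - 15/8·(x - 3)² + 5/8·(x - 3)³.
With (x - 3) = 1/2: S(7/2) = 303/64.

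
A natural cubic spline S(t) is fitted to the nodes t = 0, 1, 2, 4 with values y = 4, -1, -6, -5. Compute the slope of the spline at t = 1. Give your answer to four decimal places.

With m_i denoting the second derivative at x_i, h_i = 1, 1, 2, and Δ_i = (y_(i+1) − y_i)/h_i = -5, -5, 1/2:
  1·m_0 + 4·m_1 + 1·m_2 = 6(Δ_1 - Δ_0) = 0
  1·m_1 + 6·m_2 + 2·m_3 = 6(Δ_2 - Δ_1) = 33
Natural end conditions: m_0 = m_3 = 0.
Solving the tridiagonal system: m_0 = 0, m_1 = -33/23, m_2 = 132/23, m_3 = 0.
On [1, 2], S'(t) = b_1 + 2c_1·(t - 1) + 3d_1·(t - 1)² with b_1 = Δ_1 - h_1(2m_1 + m_2)/6 = -126/23, c_1 = m_1/2 = -33/46, d_1 = (m_2 - m_1)/(6h_1) = 55/46. So S'(1) = -126/23.

-5.4783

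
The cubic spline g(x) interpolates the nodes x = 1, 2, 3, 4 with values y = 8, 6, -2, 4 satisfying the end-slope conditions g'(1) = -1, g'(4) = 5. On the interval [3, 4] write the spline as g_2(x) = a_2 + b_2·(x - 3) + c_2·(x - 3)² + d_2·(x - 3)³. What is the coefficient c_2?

With M_i denoting the second derivative at x_i, h_i = 1, 1, 1, and Δ_i = (y_(i+1) − y_i)/h_i = -2, -8, 6:
  1·M_0 + 4·M_1 + 1·M_2 = 6(Δ_1 - Δ_0) = -36
  1·M_1 + 4·M_2 + 1·M_3 = 6(Δ_2 - Δ_1) = 84
Clamped end conditions give two more equations: 2h_0·M_0 + h_0·M_1 = 6(Δ_0 - g'(1)) = -6 and h_2·M_2 + 2h_2·M_3 = 6(g'(4) - Δ_2) = -6.
Solving: M_0 = 6, M_1 = -18, M_2 = 30, M_3 = -18.
On [3, 4], with g_2(x) = a_2 + b_2·(x - 3) + c_2·(x - 3)² + d_2·(x - 3)³: c_2 = M_2/2 = 15, d_2 = (M_3 - M_2)/(6h_2) = -8, b_2 = Δ_2 - h_2(2M_2 + M_3)/6 = -1.

15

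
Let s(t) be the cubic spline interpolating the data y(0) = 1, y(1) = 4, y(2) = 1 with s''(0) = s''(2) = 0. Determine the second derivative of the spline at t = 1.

-9

With σ_i denoting the second derivative at x_i, h_i = 1, 1, and Δ_i = (y_(i+1) − y_i)/h_i = 3, -3:
  1·σ_0 + 4·σ_1 + 1·σ_2 = 6(Δ_1 - Δ_0) = -36
Natural end conditions: σ_0 = σ_2 = 0.
Forward elimination and back-substitution give σ_0 = 0, σ_1 = -9, σ_2 = 0.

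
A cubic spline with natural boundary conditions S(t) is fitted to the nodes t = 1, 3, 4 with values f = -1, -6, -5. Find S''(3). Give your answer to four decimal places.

Put m_i = S'' at the i-th knot. Here h = (2, 1) and Δ = (-5/2, 1), so the interior equations h_(i-1)·m_(i-1) + 2(h_(i-1)+h_i)·m_i + h_i·m_(i+1) = 6(Δ_i − Δ_(i-1)) read
  2·m_0 + 6·m_1 + 1·m_2 = 6(Δ_1 - Δ_0) = 21
Natural end conditions: m_0 = m_2 = 0.
Hence m_0 = 0, m_1 = 7/2, m_2 = 0.

3.5000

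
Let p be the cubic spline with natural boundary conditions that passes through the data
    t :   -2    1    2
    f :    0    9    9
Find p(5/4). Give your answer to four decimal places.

Write σ_i for p''(x_i). With h_i = 3, 1 and divided differences Δ_i = 3, 0, the continuity of p' gives the tridiagonal system
  3·σ_0 + 8·σ_1 + 1·σ_2 = 6(Δ_1 - Δ_0) = -18
Natural end conditions: σ_0 = σ_2 = 0.
Solving: σ_0 = 0, σ_1 = -9/4, σ_2 = 0.
On [1, 2], p(t) = 9 + 3/4·(t - 1) - 9/8·(t - 1)² + 3/8·(t - 1)³.
With (t - 1) = 1/4: p(5/4) = 4671/512.

9.1230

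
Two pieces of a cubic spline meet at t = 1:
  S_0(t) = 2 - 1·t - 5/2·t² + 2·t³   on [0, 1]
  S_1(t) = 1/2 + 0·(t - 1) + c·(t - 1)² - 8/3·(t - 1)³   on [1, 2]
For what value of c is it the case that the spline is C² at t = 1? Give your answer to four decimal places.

3.5000

S_0''(t) = -5 + 12·t, so S_0''(1) = 7. On the right, S_1''(1) = 2c, so c = 7/2.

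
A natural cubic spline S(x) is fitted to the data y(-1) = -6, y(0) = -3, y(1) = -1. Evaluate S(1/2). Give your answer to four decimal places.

-1.9063

With M_i denoting the second derivative at x_i, h_i = 1, 1, and Δ_i = (y_(i+1) − y_i)/h_i = 3, 2:
  1·M_0 + 4·M_1 + 1·M_2 = 6(Δ_1 - Δ_0) = -6
Natural end conditions: M_0 = M_2 = 0.
Hence M_0 = 0, M_1 = -3/2, M_2 = 0.
On [0, 1], S(x) = -3 + 5/2·x - 3/4·x² + 1/4·x³.
With x = 1/2: S(1/2) = -61/32.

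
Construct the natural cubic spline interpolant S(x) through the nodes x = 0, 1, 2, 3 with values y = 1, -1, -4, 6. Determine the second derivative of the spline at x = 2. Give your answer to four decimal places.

Let M_i = S''(x_i). Step sizes h_i = 1, 1, 1; slopes of the chords Δ_i = (y_(i+1) - y_i)/h_i = -2, -3, 10.
  1·M_0 + 4·M_1 + 1·M_2 = 6(Δ_1 - Δ_0) = -6
  1·M_1 + 4·M_2 + 1·M_3 = 6(Δ_2 - Δ_1) = 78
Natural end conditions: M_0 = M_3 = 0.
Solving the tridiagonal system: M_0 = 0, M_1 = -34/5, M_2 = 106/5, M_3 = 0.

21.2000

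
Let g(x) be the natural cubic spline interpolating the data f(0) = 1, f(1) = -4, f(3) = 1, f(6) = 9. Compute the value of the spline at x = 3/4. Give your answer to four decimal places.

Write m_i for g''(x_i). With h_i = 1, 2, 3 and divided differences Δ_i = -5, 5/2, 8/3, the continuity of g' gives the tridiagonal system
  1·m_0 + 6·m_1 + 2·m_2 = 6(Δ_1 - Δ_0) = 45
  2·m_1 + 10·m_2 + 3·m_3 = 6(Δ_2 - Δ_1) = 1
Natural end conditions: m_0 = m_3 = 0.
Solving: m_0 = 0, m_1 = 8, m_2 = -3/2, m_3 = 0.
On [0, 1], g(x) = 1 - 19/3·x + 0·x² + 4/3·x³.
With x = 3/4: g(3/4) = -51/16.

-3.1875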